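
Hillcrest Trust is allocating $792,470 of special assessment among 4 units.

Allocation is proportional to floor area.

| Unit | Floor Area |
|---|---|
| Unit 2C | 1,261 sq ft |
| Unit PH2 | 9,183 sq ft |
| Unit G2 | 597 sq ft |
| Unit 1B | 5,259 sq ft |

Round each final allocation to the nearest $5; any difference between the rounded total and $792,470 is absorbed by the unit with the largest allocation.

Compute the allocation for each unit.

Combined floor area = 16,300.
Pro-rata amounts: Unit 2C 1,261/16,300 × $792,470 = 61,307.03; Unit PH2 9,183/16,300 × $792,470 = 446,457.18; Unit G2 597/16,300 × $792,470 = 29,024.82; Unit 1B 5,259/16,300 × $792,470 = 255,680.97.
At nearest $5: Unit 2C $61,305; Unit PH2 $446,455; Unit G2 $29,025; Unit 1B $255,680. Sum = $792,465.
Difference $792,470 − $792,465 = +$5 applied to largest allocation (Unit PH2): Unit PH2 becomes $446,460.

Unit 2C: $61,305 | Unit PH2: $446,460 | Unit G2: $29,025 | Unit 1B: $255,680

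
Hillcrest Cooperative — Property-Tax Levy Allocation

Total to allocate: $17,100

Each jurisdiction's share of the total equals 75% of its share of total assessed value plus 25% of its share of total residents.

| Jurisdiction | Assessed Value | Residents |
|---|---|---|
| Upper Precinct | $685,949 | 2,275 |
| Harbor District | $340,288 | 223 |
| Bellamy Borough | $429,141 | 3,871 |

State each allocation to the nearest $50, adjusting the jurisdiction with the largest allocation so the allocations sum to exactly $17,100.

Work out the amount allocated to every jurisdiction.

Upper Precinct: $7,550; Harbor District: $3,150; Bellamy Borough: $6,400

Assessed value total 1,455,378; residents total 6,369.
Combined weights (75% assessed value + 25% residents): Upper Precinct 0.4428; Harbor District 0.1841; Bellamy Borough 0.3731.
Raw shares: Upper Precinct 7,571.71; Harbor District 3,148.35; Bellamy Borough 6,379.94.
At nearest $50: Upper Precinct $7,550; Harbor District $3,150; Bellamy Borough $6,400. Sum = $17,100.
No rounding difference to absorb.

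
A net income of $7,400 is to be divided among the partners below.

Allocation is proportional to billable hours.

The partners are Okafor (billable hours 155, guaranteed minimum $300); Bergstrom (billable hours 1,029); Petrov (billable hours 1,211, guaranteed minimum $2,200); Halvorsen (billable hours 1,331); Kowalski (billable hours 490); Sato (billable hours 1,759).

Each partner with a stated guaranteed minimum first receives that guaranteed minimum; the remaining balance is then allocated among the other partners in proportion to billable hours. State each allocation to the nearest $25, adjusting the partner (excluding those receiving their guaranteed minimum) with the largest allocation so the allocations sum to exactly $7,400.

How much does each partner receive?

Okafor: $300 · Bergstrom: $1,100 · Petrov: $2,200 · Halvorsen: $1,425 · Kowalski: $525 · Sato: $1,850

Fund the minimums — Okafor $300; Petrov $2,200. Remaining pool $4,900.
Remaining pool split over remaining billable hours 4,609: Bergstrom 1,093.97 → $1,100; Halvorsen 1,415.04 → $1,425; Kowalski 520.94 → $525; Sato 1,870.06 → $1,875.
Rounding difference −$25 applied to Sato → $1,850.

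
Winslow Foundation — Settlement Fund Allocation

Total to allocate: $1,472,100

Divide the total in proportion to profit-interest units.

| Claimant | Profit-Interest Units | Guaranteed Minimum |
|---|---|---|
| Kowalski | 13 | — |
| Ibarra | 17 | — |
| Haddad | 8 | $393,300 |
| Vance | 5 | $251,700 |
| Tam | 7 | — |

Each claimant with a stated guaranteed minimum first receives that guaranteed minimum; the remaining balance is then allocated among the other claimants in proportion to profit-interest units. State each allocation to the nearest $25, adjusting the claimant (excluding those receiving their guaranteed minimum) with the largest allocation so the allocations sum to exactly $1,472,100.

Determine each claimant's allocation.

Guaranteed amounts: Haddad $393,300; Vance $251,700. Remaining pool $827,100.
Remaining pool split over remaining profit-interest units 37: Kowalski 290,602.70 → $290,600; Ibarra 380,018.92 → $380,025; Tam 156,478.38 → $156,475.

Kowalski: $290,600 | Ibarra: $380,025 | Haddad: $393,300 | Vance: $251,700 | Tam: $156,475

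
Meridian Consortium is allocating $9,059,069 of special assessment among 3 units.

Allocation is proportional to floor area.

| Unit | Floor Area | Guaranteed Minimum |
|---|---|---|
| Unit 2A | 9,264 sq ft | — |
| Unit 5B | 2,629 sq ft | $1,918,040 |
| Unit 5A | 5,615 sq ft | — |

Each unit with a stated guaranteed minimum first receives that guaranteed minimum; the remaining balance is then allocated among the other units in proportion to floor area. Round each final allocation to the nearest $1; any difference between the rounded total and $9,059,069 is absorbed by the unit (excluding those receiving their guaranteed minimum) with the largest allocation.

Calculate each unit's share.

Unit 2A: $4,446,165; Unit 5B: $1,918,040; Unit 5A: $2,694,864

Minimums first: Unit 5B $1,918,040. Remaining pool $7,141,029.
Remaining pool split over remaining floor area 14,879: Unit 2A 4,446,165.24 → $4,446,165; Unit 5A 2,694,863.76 → $2,694,864.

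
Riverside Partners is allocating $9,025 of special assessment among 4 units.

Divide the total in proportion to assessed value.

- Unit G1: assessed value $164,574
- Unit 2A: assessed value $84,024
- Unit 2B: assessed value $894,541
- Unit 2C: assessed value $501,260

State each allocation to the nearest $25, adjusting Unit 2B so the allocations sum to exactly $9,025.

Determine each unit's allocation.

Unit G1: $900 · Unit 2A: $450 · Unit 2B: $4,925 · Unit 2C: $2,750

Total assessed value = 1,644,399.
Raw shares: Unit G1 164,574/1,644,399 × $9,025 = 903.24; Unit 2A 84,024/1,644,399 × $9,025 = 461.15; Unit 2B 894,541/1,644,399 × $9,025 = 4,909.53; Unit 2C 501,260/1,644,399 × $9,025 = 2,751.08.
Rounded to nearest $25: Unit G1 $900; Unit 2A $450; Unit 2B $4,900; Unit 2C $2,750. Sum = $9,000.
Difference $9,025 − $9,000 = +$25 applied to Unit 2B: Unit 2B becomes $4,925.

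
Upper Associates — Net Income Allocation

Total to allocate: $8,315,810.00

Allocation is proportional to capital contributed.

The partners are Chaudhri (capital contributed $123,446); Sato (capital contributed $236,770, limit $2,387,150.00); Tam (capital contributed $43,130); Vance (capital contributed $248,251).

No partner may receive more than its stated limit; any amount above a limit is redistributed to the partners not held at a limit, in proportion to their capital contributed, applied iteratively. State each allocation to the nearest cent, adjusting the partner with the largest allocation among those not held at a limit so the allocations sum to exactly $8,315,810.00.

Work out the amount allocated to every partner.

Chaudhri: $1,764,276.10; Sato: $2,387,150.00; Tam: $616,409.02; Vance: $3,547,974.88

Sum of capital contributed: 651,597.
Unconstrained shares: Chaudhri 1,575,442.3075; Sato 3,021,705.6458; Tam 550,433.6044; Vance 3,168,228.4423.
Held at cap: Sato ($2,387,150.00); balance $5,928,660.00 reallocated over remaining capital contributed 414,827.
Shares after redistribution: Chaudhri 1,764,276.1015 → $1,764,276.10; Tam 616,409.0230 → $616,409.02; Vance 3,547,974.8755 → $3,547,974.88.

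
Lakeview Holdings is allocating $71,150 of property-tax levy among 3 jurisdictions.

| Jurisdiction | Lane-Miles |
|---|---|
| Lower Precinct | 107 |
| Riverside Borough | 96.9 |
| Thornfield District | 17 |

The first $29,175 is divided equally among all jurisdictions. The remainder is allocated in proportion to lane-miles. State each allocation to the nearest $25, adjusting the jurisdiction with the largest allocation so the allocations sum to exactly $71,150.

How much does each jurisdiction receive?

$29,175 shared equally gives $9,725 per jurisdiction.
Remainder $41,975 by lane-miles (total 220.9): Lower Precinct 20,331.94 → $20,325; Riverside Borough 18,412.75 → $18,425; Thornfield District 3,230.31 → $3,225.
Totals: Lower Precinct $9,725 + $20,325 = $30,050; Riverside Borough $9,725 + $18,425 = $28,150; Thornfield District $9,725 + $3,225 = $12,950.

Lower Precinct: $30,050; Riverside Borough: $28,150; Thornfield District: $12,950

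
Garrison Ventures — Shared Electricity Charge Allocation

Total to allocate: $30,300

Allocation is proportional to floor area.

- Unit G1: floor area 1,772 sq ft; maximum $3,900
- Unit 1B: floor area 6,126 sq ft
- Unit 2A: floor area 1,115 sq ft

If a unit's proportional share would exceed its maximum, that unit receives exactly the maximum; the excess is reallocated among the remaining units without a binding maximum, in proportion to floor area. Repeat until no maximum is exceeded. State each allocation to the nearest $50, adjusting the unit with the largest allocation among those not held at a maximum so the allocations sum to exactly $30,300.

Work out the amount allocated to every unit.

Sum of floor area: 9,013.
Unconstrained shares: Unit G1 5,957.13; Unit 1B 20,594.45; Unit 2A 3,748.42.
Capped: Unit G1 ($3,900); residual $26,400 reallocated over remaining floor area 7,241.
Shares after redistribution: Unit 1B 22,334.82 → $22,350; Unit 2A 4,065.18 → $4,050.

Unit G1: $3,900; Unit 1B: $22,350; Unit 2A: $4,050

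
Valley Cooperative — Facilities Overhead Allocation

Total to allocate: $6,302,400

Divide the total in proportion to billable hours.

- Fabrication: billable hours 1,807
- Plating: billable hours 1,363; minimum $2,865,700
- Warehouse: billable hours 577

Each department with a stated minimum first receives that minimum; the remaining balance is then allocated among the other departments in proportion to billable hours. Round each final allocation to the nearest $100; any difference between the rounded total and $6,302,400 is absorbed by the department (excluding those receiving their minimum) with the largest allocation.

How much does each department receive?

Guaranteed amounts: Plating $2,865,700. Remaining pool $3,436,700.
Remaining pool split over remaining billable hours 2,384: Fabrication 2,604,914.81 → $2,604,900; Warehouse 831,785.19 → $831,800.

Fabrication: $2,604,900 | Plating: $2,865,700 | Warehouse: $831,800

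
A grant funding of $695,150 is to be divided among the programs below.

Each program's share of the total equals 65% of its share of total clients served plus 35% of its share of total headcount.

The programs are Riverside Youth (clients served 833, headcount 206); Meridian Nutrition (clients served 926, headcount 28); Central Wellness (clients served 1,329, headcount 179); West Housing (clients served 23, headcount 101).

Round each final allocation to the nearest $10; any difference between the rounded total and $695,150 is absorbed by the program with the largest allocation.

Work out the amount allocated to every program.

Totals — clients served 3,111, headcount 514.
Blended shares (65% clients served + 35% headcount): Riverside Youth 0.3143; Meridian Nutrition 0.2125; Central Wellness 0.3996; West Housing 0.0736.
Proportional shares: Riverside Youth 218,496.83; Meridian Nutrition 147,747.82; Central Wellness 277,756.32; West Housing 51,149.03.
Rounded to nearest $10: Riverside Youth $218,500; Meridian Nutrition $147,750; Central Wellness $277,760; West Housing $51,150. Sum = $695,160.
Difference $695,150 − $695,160 = −$10 applied to largest allocation (Central Wellness): Central Wellness becomes $277,750.

Riverside Youth: $218,500; Meridian Nutrition: $147,750; Central Wellness: $277,750; West Housing: $51,150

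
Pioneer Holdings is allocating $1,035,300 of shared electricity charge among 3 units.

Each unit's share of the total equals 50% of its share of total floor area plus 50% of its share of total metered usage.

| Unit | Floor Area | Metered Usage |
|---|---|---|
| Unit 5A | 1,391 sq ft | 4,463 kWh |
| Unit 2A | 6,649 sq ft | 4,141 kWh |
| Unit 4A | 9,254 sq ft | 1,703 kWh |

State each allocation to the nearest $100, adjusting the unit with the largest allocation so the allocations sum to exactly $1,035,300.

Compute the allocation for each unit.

Totals — floor area 17,294, metered usage 10,307.
Combined weights (50% floor area + 50% metered usage): Unit 5A 0.2567; Unit 2A 0.3931; Unit 4A 0.3502.
Unrounded shares: Unit 5A 265,781.81; Unit 2A 406,994.23; Unit 4A 362,523.96.
After rounding ($100): Unit 5A $265,800; Unit 2A $407,000; Unit 4A $362,500. Sum = $1,035,300.
Sum already equals the total — no adjustment.

Unit 5A: $265,800 | Unit 2A: $407,000 | Unit 4A: $362,500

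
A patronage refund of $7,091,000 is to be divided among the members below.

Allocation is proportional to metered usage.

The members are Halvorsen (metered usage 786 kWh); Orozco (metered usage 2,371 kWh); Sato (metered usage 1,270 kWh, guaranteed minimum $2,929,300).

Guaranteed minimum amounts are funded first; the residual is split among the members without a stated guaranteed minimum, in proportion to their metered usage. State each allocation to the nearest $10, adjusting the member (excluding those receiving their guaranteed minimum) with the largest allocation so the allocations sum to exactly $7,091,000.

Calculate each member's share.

Minimums first: Sato $2,929,300. Remaining pool $4,161,700.
Remaining pool split over remaining metered usage 3,157: Halvorsen 1,036,140.70 → $1,036,140; Orozco 3,125,559.30 → $3,125,560.

Halvorsen: $1,036,140 · Orozco: $3,125,560 · Sato: $2,929,300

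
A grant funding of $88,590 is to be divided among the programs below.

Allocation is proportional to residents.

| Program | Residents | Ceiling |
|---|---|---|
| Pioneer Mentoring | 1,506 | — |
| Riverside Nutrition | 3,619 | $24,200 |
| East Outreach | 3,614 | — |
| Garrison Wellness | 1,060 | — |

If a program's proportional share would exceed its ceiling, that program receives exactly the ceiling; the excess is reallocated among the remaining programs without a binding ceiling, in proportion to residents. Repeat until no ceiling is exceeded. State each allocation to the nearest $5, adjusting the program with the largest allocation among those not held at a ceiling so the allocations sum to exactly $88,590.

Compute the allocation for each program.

Total residents = 9,799.
Unconstrained shares: Pioneer Mentoring 13,615.32; Riverside Nutrition 32,718.36; East Outreach 32,673.16; Garrison Wellness 9,583.16.
Cap binds for Riverside Nutrition ($24,200); remaining pool $64,390 reallocated over remaining residents 6,180.
Remaining shares: Pioneer Mentoring 15,691.16 → $15,690; East Outreach 37,654.61 → $37,655; Garrison Wellness 11,044.24 → $11,045.

Pioneer Mentoring: $15,690 · Riverside Nutrition: $24,200 · East Outreach: $37,655 · Garrison Wellness: $11,045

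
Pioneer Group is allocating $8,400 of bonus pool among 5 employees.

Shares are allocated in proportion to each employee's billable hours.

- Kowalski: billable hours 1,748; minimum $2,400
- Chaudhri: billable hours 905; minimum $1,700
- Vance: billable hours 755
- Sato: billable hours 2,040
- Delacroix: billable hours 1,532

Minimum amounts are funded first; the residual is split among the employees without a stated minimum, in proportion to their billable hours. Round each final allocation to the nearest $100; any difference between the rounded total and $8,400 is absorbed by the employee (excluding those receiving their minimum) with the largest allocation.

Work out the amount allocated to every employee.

Kowalski: $2,400 | Chaudhri: $1,700 | Vance: $800 | Sato: $2,000 | Delacroix: $1,500

Guaranteed amounts: Kowalski $2,400; Chaudhri $1,700. Balance $4,300.
Balance split over remaining billable hours 4,327: Vance 750.29 → $800; Sato 2,027.27 → $2,000; Delacroix 1,522.44 → $1,500.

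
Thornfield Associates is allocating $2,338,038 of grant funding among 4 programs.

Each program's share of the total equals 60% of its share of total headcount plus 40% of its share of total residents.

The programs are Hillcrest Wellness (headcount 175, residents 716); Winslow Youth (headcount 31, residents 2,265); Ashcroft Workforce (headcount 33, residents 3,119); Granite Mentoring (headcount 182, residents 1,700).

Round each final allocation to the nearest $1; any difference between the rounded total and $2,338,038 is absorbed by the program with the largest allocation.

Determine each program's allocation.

Hillcrest Wellness: $668,969 | Winslow Youth: $374,868 | Ashcroft Workforce: $483,926 | Granite Mentoring: $810,275

Totals — headcount 421, residents 7,800.
Combined weights (60% headcount + 40% residents): Hillcrest Wellness 0.2861; Winslow Youth 0.1603; Ashcroft Workforce 0.2070; Granite Mentoring 0.3466.
Raw shares: Hillcrest Wellness 668,969.08; Winslow Youth 374,867.85; Ashcroft Workforce 483,926.16; Granite Mentoring 810,274.91.
Rounded to nearest $1: Hillcrest Wellness $668,969; Winslow Youth $374,868; Ashcroft Workforce $483,926; Granite Mentoring $810,275. Sum = $2,338,038.
Sum already equals the total — no adjustment.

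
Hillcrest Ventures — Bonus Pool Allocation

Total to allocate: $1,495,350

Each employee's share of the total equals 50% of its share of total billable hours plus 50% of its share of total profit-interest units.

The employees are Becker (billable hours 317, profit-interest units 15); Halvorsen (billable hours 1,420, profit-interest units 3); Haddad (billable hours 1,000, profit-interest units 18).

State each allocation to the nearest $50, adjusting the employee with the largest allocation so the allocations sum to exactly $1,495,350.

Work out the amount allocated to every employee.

Becker: $398,150 · Halvorsen: $450,200 · Haddad: $647,000

Billable hours total 2,737; profit-interest units total 36.
Composite weights (50% billable hours + 50% profit-interest units): Becker 0.2662; Halvorsen 0.3011; Haddad 0.4327.
Unrounded shares: Becker 398,127.15; Halvorsen 450,212.17; Haddad 647,010.68.
After rounding ($50): Becker $398,150; Halvorsen $450,200; Haddad $647,000. Sum = $1,495,350.
Rounded total matches; no reconciliation needed.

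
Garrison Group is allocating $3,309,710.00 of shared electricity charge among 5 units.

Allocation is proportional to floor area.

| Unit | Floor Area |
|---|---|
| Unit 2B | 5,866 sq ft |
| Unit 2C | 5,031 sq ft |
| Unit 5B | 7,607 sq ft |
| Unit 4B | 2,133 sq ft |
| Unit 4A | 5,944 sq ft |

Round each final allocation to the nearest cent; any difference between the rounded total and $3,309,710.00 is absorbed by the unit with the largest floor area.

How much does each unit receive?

Combined floor area = 5,866 + 5,031 + 7,607 + 2,133 + 5,944 = 26,581.
Raw shares: Unit 2B 730,399.8668; Unit 2C 626,430.5711; Unit 5B 947,178.9613; Unit 4B 265,588.6321; Unit 4A 740,111.9687.
At nearest cent: Unit 2B $730,399.87; Unit 2C $626,430.57; Unit 5B $947,178.96; Unit 4B $265,588.63; Unit 4A $740,111.97. Sum = $3,309,710.00.
Sum already equals the total — no adjustment.

Unit 2B: $730,399.87 | Unit 2C: $626,430.57 | Unit 5B: $947,178.96 | Unit 4B: $265,588.63 | Unit 4A: $740,111.97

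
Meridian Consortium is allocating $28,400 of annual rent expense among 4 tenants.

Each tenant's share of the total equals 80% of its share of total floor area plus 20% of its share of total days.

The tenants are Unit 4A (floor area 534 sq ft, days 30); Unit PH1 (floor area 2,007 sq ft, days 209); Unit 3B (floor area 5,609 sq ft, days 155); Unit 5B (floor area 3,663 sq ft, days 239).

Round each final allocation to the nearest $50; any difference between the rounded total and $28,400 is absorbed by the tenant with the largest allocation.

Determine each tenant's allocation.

Totals — floor area 11,813, days 633.
Blended shares (80% floor area + 20% days): Unit 4A 0.0456; Unit PH1 0.2020; Unit 3B 0.4288; Unit 5B 0.3236.
Proportional shares: Unit 4A 1,296.24; Unit PH1 5,735.46; Unit 3B 12,178.65; Unit 5B 9,189.65.
At nearest $50: Unit 4A $1,300; Unit PH1 $5,750; Unit 3B $12,200; Unit 5B $9,200. Sum = $28,450.
Difference $28,400 − $28,450 = −$50 applied to largest allocation (Unit 3B): Unit 3B becomes $12,150.

Unit 4A: $1,300; Unit PH1: $5,750; Unit 3B: $12,150; Unit 5B: $9,200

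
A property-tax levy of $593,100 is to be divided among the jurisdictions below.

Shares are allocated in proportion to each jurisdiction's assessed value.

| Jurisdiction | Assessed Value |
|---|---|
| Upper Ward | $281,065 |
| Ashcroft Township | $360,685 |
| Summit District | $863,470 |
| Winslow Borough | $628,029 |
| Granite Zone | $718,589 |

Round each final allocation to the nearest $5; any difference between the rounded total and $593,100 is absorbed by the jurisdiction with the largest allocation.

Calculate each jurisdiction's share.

Upper Ward: $58,455 | Ashcroft Township: $75,010 | Summit District: $179,580 | Winslow Borough: $130,610 | Granite Zone: $149,445

Combined assessed value = 2,851,838.
Raw shares: Upper Ward 281,065/2,851,838 × $593,100 = 58,453.41; Ashcroft Township 360,685/2,851,838 × $593,100 = 75,012.07; Summit District 863,470/2,851,838 × $593,100 = 179,576.84; Winslow Borough 628,029/2,851,838 × $593,100 = 130,611.91; Granite Zone 718,589/2,851,838 × $593,100 = 149,445.77.
At nearest $5: Upper Ward $58,455; Ashcroft Township $75,010; Summit District $179,575; Winslow Borough $130,610; Granite Zone $149,445. Sum = $593,095.
Difference $593,100 − $593,095 = +$5 applied to largest allocation (Summit District): Summit District becomes $179,580.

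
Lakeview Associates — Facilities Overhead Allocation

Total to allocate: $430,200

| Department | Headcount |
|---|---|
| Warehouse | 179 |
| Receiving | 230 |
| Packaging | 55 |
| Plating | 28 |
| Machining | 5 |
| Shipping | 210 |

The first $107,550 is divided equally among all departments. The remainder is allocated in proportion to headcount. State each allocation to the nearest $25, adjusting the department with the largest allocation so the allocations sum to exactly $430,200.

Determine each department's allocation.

Warehouse: $99,625 · Receiving: $122,900 · Packaging: $43,025 · Plating: $30,700 · Machining: $20,200 · Shipping: $113,750

$107,550 shared equally gives $17,925 per department.
Remainder $322,650 by headcount (total 707): Warehouse 81,689.32 → $81,700; Receiving 104,963.93 → $104,975; Packaging 25,100.07 → $25,100; Plating 12,778.22 → $12,775; Machining 2,281.82 → $2,275; Shipping 95,836.63 → $95,825.
Totals: Warehouse $17,925 + $81,700 = $99,625; Receiving $17,925 + $104,975 = $122,900; Packaging $17,925 + $25,100 = $43,025; Plating $17,925 + $12,775 = $30,700; Machining $17,925 + $2,275 = $20,200; Shipping $17,925 + $95,825 = $113,750.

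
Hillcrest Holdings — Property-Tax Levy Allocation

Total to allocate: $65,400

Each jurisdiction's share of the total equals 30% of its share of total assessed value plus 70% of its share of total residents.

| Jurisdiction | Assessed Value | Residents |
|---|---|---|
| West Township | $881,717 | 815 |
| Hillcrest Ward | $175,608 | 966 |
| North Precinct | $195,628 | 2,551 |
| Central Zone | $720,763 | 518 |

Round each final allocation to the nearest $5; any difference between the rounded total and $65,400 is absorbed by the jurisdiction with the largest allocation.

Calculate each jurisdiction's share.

West Township: $16,460; Hillcrest Ward: $10,865; North Precinct: $26,020; Central Zone: $12,055

Totals — assessed value 1,973,716, residents 4,850.
Blended shares (30% assessed value + 70% residents): West Township 0.2516; Hillcrest Ward 0.1661; North Precinct 0.3979; Central Zone 0.1843.
Pro-rata amounts: West Township 16,457.76; Hillcrest Ward 10,863.90; North Precinct 26,024.00; Central Zone 12,054.34.
At nearest $5: West Township $16,460; Hillcrest Ward $10,865; North Precinct $26,025; Central Zone $12,055. Sum = $65,405.
Difference $65,400 − $65,405 = −$5 applied to largest allocation (North Precinct): North Precinct becomes $26,020.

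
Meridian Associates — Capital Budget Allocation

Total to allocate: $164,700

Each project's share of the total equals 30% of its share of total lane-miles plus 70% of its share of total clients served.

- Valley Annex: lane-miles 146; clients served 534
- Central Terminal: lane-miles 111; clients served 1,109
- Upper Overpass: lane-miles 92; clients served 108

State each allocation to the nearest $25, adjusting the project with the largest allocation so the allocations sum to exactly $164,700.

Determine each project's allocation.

Totals — lane-miles 349, clients served 1,751.
Combined weights (30% lane-miles + 70% clients served): Valley Annex 0.3390; Central Terminal 0.5388; Upper Overpass 0.1223.
Pro-rata amounts: Valley Annex 55,829.91; Central Terminal 88,734.12; Upper Overpass 20,135.96.
At nearest $25: Valley Annex $55,825; Central Terminal $88,725; Upper Overpass $20,125. Sum = $164,675.
Difference $164,700 − $164,675 = +$25 applied to largest allocation (Central Terminal): Central Terminal becomes $88,750.

Valley Annex: $55,825; Central Terminal: $88,750; Upper Overpass: $20,125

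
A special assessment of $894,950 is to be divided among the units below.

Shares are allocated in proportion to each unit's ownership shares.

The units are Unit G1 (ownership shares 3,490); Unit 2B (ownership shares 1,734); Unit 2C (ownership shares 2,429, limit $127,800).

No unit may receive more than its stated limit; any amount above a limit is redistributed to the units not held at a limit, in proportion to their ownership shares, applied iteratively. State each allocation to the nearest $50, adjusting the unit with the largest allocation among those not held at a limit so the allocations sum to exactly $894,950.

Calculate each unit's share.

Ownership shares total: 7,653.
Proportional shares (ignoring caps): Unit G1 408,124.33; Unit 2B 202,775.81; Unit 2C 284,049.86.
Capped: Unit 2C ($127,800); residual $767,150 reallocated over remaining ownership shares 5,224.
Redistributed shares: Unit G1 512,510.24 → $512,500; Unit 2B 254,639.76 → $254,650.

Unit G1: $512,500 · Unit 2B: $254,650 · Unit 2C: $127,800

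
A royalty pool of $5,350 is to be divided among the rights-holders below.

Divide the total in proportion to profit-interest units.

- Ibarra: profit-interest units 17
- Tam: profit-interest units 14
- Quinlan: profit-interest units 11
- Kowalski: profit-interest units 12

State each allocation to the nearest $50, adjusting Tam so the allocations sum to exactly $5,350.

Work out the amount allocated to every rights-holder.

Profit-interest units total: 54.
Proportional shares: Ibarra 17/54 × $5,350 = 1,684.26; Tam 14/54 × $5,350 = 1,387.04; Quinlan 11/54 × $5,350 = 1,089.81; Kowalski 12/54 × $5,350 = 1,188.89.
At nearest $50: Ibarra $1,700; Tam $1,400; Quinlan $1,100; Kowalski $1,200. Sum = $5,400.
Difference $5,350 − $5,400 = −$50 applied to Tam: Tam becomes $1,350.

Ibarra: $1,700; Tam: $1,350; Quinlan: $1,100; Kowalski: $1,200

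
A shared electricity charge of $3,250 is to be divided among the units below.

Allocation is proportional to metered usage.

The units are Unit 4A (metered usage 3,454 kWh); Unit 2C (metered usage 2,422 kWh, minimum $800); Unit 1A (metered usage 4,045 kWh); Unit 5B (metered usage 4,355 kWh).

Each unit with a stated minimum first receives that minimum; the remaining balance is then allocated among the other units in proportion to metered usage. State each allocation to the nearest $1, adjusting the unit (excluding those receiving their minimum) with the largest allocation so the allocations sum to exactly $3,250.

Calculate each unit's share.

Unit 4A: $714 | Unit 2C: $800 | Unit 1A: $836 | Unit 5B: $900

Guaranteed amounts: Unit 2C $800. Residual $2,450.
Residual split over remaining metered usage 11,854: Unit 4A 713.88 → $714; Unit 1A 836.03 → $836; Unit 5B 900.10 → $900.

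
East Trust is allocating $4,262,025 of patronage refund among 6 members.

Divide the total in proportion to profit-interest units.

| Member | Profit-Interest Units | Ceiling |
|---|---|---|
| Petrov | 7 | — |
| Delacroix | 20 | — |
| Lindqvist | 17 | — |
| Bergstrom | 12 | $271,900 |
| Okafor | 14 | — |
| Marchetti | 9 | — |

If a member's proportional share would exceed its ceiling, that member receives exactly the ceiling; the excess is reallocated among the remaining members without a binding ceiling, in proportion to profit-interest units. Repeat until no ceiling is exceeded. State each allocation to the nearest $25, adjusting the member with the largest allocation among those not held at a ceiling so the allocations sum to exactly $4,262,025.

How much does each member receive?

Total profit-interest units = 79.
Pro-rata shares before constraints: Petrov 377,647.78; Delacroix 1,078,993.67; Lindqvist 917,144.62; Bergstrom 647,396.20; Okafor 755,295.57; Marchetti 485,547.15.
Capped: Bergstrom ($271,900); residual $3,990,125 reallocated over remaining profit-interest units 67.
Remaining shares: Petrov 416,878.73 → $416,875; Delacroix 1,191,082.09 → $1,191,075; Lindqvist 1,012,419.78 → $1,012,425; Okafor 833,757.46 → $833,750; Marchetti 535,986.94 → $535,975.
Rounding difference +$25 applied to Delacroix → $1,191,100.

Petrov: $416,875 · Delacroix: $1,191,100 · Lindqvist: $1,012,425 · Bergstrom: $271,900 · Okafor: $833,750 · Marchetti: $535,975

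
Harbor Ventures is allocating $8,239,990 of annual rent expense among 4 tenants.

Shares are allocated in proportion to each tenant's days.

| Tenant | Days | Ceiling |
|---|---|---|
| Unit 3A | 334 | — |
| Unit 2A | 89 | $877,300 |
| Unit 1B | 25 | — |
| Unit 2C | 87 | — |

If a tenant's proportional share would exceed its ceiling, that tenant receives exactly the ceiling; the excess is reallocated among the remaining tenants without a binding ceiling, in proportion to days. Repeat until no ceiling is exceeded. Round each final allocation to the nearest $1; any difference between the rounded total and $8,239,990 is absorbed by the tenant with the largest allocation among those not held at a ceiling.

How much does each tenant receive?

Unit 3A: $5,513,763 | Unit 2A: $877,300 | Unit 1B: $412,707 | Unit 2C: $1,436,220

Days total: 535.
Proportional shares (ignoring caps): Unit 3A 5,144,218.06; Unit 2A 1,370,764.69; Unit 1B 385,046.26; Unit 2C 1,339,960.99.
Capped: Unit 2A ($877,300); balance $7,362,690 reallocated over remaining days 446.
Redistributed shares: Unit 3A 5,513,763.36 → $5,513,763; Unit 1B 412,706.84 → $412,707; Unit 2C 1,436,219.80 → $1,436,220.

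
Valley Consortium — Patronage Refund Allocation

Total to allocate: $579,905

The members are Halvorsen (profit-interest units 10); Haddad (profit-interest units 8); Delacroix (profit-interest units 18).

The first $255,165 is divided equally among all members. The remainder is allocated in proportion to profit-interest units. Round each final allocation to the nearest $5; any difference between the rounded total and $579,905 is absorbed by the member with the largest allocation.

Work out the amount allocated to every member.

Halvorsen: $175,260 · Haddad: $157,220 · Delacroix: $247,425

Equal tier: $255,165 ÷ 3 = $85,055 apiece.
Remainder $324,740 by profit-interest units (total 36): Halvorsen 90,205.56 → $90,205; Haddad 72,164.44 → $72,165; Delacroix 162,370.00 → $162,370.
Totals: Halvorsen $85,055 + $90,205 = $175,260; Haddad $85,055 + $72,165 = $157,220; Delacroix $85,055 + $162,370 = $247,425.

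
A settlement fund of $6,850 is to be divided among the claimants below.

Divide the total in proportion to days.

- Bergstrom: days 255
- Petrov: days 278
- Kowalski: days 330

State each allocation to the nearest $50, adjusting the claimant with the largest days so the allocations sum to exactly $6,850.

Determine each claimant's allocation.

Bergstrom: $2,000 | Petrov: $2,200 | Kowalski: $2,650

Sum of days: 863.
Raw shares: Bergstrom 255/863 × $6,850 = 2,024.04; Petrov 278/863 × $6,850 = 2,206.60; Kowalski 330/863 × $6,850 = 2,619.35.
At nearest $50: Bergstrom $2,000; Petrov $2,200; Kowalski $2,600. Sum = $6,800.
Difference $6,850 − $6,800 = +$50 applied to largest days (Kowalski): Kowalski becomes $2,650.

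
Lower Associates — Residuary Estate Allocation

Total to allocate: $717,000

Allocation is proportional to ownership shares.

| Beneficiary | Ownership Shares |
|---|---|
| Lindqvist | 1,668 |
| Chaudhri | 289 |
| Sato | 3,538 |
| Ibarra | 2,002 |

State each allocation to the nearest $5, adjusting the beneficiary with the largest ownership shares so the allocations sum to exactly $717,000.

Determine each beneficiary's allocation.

Combined ownership shares = 1,668 + 289 + 3,538 + 2,002 = 7,497.
Unrounded shares: Lindqvist 159,524.61; Chaudhri 27,639.46; Sato 338,368.15; Ibarra 191,467.79.
At nearest $5: Lindqvist $159,525; Chaudhri $27,640; Sato $338,370; Ibarra $191,470. Sum = $717,005.
Difference $717,000 − $717,005 = −$5 applied to largest ownership shares (Sato): Sato becomes $338,365.

Lindqvist: $159,525 · Chaudhri: $27,640 · Sato: $338,365 · Ibarra: $191,470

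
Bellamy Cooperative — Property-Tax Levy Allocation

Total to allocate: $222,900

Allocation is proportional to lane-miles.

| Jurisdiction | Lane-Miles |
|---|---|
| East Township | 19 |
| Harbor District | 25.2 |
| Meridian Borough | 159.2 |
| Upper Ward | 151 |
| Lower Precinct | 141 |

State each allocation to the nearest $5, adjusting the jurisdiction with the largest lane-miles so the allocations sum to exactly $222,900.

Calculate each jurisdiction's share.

East Township: $8,550 · Harbor District: $11,340 · Meridian Borough: $71,630 · Upper Ward: $67,940 · Lower Precinct: $63,440

Sum of lane-miles: 19 + 25.2 + 159.2 + 151 + 141 = 495.4.
Raw shares: East Township 8,548.85; Harbor District 11,338.47; Meridian Borough 71,630.36; Upper Ward 67,940.86; Lower Precinct 63,441.46.
At nearest $5: East Township $8,550; Harbor District $11,340; Meridian Borough $71,630; Upper Ward $67,940; Lower Precinct $63,440. Sum = $222,900.
No rounding difference to absorb.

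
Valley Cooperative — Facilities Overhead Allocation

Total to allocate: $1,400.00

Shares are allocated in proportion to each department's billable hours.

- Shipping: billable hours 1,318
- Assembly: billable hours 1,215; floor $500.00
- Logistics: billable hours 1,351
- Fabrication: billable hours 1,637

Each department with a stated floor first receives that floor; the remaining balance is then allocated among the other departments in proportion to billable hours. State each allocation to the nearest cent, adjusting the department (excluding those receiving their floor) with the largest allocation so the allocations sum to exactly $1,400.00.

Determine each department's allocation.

Fund the minimums — Assembly $500.00. Remaining pool $900.00.
Remaining pool split over remaining billable hours 4,306: Shipping 275.4761 → $275.48; Logistics 282.3734 → $282.37; Fabrication 342.1505 → $342.15.

Shipping: $275.48; Assembly: $500.00; Logistics: $282.37; Fabrication: $342.15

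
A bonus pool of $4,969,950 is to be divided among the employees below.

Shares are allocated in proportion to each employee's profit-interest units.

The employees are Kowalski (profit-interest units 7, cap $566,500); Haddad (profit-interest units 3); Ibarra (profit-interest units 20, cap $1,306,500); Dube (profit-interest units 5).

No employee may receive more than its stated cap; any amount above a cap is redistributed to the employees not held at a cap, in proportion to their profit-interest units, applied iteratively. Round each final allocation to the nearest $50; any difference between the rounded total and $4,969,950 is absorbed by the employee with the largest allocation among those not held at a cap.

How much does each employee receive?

Combined profit-interest units = 35.
Pro-rata shares before constraints: Kowalski 993,990.00; Haddad 425,995.71; Ibarra 2,839,971.43; Dube 709,992.86.
Held at cap: Kowalski ($566,500), Ibarra ($1,306,500); residual $3,096,950 reallocated over remaining profit-interest units 8.
Redistributed shares: Haddad 1,161,356.25 → $1,161,350; Dube 1,935,593.75 → $1,935,600.

Kowalski: $566,500 · Haddad: $1,161,350 · Ibarra: $1,306,500 · Dube: $1,935,600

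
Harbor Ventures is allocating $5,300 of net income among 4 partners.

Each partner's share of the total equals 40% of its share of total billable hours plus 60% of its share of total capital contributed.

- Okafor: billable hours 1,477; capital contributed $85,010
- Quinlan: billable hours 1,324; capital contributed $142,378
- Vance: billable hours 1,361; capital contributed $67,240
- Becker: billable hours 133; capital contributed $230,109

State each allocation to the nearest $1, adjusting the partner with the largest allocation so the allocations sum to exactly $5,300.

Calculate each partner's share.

Totals — billable hours 4,295, capital contributed 524,737.
Composite weights (40% billable hours + 60% capital contributed): Okafor 0.2348; Quinlan 0.2861; Vance 0.2036; Becker 0.2755.
Proportional shares: Okafor 1,244.22; Quinlan 1,516.36; Vance 1,079.27; Becker 1,460.15.
At nearest $1: Okafor $1,244; Quinlan $1,516; Vance $1,079; Becker $1,460. Sum = $5,299.
Difference $5,300 − $5,299 = +$1 applied to largest allocation (Quinlan): Quinlan becomes $1,517.

Okafor: $1,244 · Quinlan: $1,517 · Vance: $1,079 · Becker: $1,460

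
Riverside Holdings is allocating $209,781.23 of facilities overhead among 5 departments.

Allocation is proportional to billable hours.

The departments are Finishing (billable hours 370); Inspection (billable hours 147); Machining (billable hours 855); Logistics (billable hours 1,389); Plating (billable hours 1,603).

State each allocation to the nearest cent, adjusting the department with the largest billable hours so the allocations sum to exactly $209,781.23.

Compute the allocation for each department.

Sum of billable hours: 370 + 147 + 855 + 1,389 + 1,603 = 4,364.
Pro-rata amounts: Finishing 17,786.2179; Inspection 7,066.4163; Machining 41,100.5847; Logistics 66,770.4236; Plating 77,057.5875.
After rounding (cent): Finishing $17,786.22; Inspection $7,066.42; Machining $41,100.58; Logistics $66,770.42; Plating $77,057.59. Sum = $209,781.23.
No rounding difference to absorb.

Finishing: $17,786.22 | Inspection: $7,066.42 | Machining: $41,100.58 | Logistics: $66,770.42 | Plating: $77,057.59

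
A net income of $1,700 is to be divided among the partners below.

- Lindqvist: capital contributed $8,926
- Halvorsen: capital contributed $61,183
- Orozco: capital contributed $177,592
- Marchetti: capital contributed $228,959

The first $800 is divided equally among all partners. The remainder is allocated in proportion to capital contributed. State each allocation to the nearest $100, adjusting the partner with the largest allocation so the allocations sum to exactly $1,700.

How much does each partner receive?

$800 shared equally gives $200 per partner.
Remainder $900 by capital contributed (total 476,660): Lindqvist 16.85 → $0; Halvorsen 115.52 → $100; Orozco 335.32 → $300; Marchetti 432.31 → $400.
Rounding difference +$100 on remainder applied to Marchetti.
Totals: Lindqvist $200 + $0 = $200; Halvorsen $200 + $100 = $300; Orozco $200 + $300 = $500; Marchetti $200 + $500 = $700.

Lindqvist: $200 | Halvorsen: $300 | Orozco: $500 | Marchetti: $700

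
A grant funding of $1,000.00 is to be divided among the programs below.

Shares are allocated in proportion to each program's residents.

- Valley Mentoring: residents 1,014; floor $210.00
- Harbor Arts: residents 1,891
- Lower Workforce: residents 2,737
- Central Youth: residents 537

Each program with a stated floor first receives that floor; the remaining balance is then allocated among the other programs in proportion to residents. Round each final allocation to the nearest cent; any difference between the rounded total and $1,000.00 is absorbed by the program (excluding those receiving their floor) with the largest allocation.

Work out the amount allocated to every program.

Valley Mentoring: $210.00 · Harbor Arts: $289.23 · Lower Workforce: $418.63 · Central Youth: $82.14

Minimums first: Valley Mentoring $210.00. Residual $790.00.
Residual split over remaining residents 5,165: Harbor Arts 289.2333 → $289.23; Lower Workforce 418.6312 → $418.63; Central Youth 82.1355 → $82.14.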